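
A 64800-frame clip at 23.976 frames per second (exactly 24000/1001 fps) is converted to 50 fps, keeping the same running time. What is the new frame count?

Target frames = source frames × (target rate / source rate) = 64800 × (50)/(24000/1001) = 64800 × 1001/480 = 135135.

135135 frames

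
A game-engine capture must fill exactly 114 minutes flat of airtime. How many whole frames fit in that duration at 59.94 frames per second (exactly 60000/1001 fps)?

409990 frames

114 min = 6840 s.
Frames = 6840 × 60000/1001 = 410400000/1001 ≈ 409990.0100.
Complete frames: 409990.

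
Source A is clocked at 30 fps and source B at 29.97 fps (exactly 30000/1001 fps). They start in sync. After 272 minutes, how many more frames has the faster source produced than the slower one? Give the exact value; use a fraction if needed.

489600/1001 frames

272 min = 16320 s.
A emits 30 × 16320 = 489600 frames; B emits 30000/1001 × 16320 = 489600000/1001.
Difference = 489600/1001 frames (≈ 489.1109); B is behind A.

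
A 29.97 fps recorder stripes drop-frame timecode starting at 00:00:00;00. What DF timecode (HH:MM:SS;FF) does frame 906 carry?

Each 10-minute DF block holds 10 × 60 × 30 − 9 × 2 = 17982 frames. 906 ÷ 17982 → 0 full blocks, remainder 906.
Within the partial block the first minute is 1800 frames and each further minute 1798, so 0 further minute boundaries passed. Total skipped labels = 18 × 0 + 2 × 0 = 0.
Non-drop label index = 906 + 0 = 906; at 30 labels/s that is 00:00:30:06, i.e. DF 00:00:30;06.

00:00:30;06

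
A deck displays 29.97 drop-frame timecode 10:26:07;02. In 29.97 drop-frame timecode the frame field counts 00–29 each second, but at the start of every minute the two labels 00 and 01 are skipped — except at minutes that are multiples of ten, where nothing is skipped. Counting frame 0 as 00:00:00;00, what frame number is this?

1125884

As if non-drop at 30 labels/s: (10 × 3600 + 26 × 60 + 7) × 30 + 2 = 1127012.
Minute boundaries passed: 626; those not divisible by 10: 626 − 62 = 564; dropped labels = 2 × 564 = 1128.
Actual frame index = 1127012 − 1128 = 1125884.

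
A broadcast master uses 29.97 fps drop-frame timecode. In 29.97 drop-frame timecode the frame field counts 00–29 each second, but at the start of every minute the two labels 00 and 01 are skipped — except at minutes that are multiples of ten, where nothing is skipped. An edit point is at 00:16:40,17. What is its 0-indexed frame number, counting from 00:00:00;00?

As if non-drop at 30 labels/s: (0 × 3600 + 16 × 60 + 40) × 30 + 17 = 30017.
Minute boundaries passed: 16; those not divisible by 10: 16 − 1 = 15; dropped labels = 2 × 15 = 30.
Actual frame index = 30017 − 30 = 29987.

29987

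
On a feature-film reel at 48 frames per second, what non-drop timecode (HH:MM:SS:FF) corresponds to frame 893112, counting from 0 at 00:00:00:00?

893112 ÷ 48 = 18606 full seconds, remainder 24 frames.
18606 s = 5 h 10 min 6 s.
Timecode: 05:10:06:24.

05:10:06:24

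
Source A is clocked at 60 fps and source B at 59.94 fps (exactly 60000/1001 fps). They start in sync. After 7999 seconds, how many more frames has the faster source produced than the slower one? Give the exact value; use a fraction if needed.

A emits 60 × 7999 = 479940 frames; B emits 60000/1001 × 7999 = 479940000/1001.
Difference = 479940/1001 frames (≈ 479.4605); B is behind A.

479940/1001 frames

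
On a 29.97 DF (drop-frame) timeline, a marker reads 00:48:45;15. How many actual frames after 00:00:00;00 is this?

87677

Complete 10-minute blocks: 4, each 17982 frames → 71928.
Remaining 8 whole minutes in the current block: 1800 + 7 × 1798 = 14386 frames.
Within the current minute: 45 × 30 + 15 − 2 = 1363 (labels ;00/;01 skipped at this minute). Total = 71928 + 14386 + 1363 = 87677.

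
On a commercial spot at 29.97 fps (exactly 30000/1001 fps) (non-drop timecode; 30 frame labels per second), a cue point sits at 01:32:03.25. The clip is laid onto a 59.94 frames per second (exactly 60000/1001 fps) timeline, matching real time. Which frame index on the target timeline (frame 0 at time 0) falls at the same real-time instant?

frame 331430

Source frame index: (1×3600 + 32×60 + 3) × 30 + 25 = 165715.
Real time: 165715 / (30000/1001) = 33176143/6000 s.
Target frame: (33176143/6000) × (60000/1001) = 331430.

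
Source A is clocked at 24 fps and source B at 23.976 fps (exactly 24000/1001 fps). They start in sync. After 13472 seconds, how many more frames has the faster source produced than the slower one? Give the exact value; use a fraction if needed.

323328/1001 frames

A emits 24 × 13472 = 323328 frames; B emits 24000/1001 × 13472 = 323328000/1001.
Difference = 323328/1001 frames (≈ 323.0050); B is behind A.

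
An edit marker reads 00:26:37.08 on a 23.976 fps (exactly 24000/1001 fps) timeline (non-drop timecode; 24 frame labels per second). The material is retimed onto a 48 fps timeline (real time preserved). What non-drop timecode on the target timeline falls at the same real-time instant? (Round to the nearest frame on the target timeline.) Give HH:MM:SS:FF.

Source frame index: (0×3600 + 26×60 + 37) × 24 + 8 = 38336.
Real time: 38336 / (24000/1001) = 599599/375 s.
Target frame: (599599/375) × (48) = 9593584/125 ≈ 76748.672 → 76749.
At 48 labels/s: frame 76749 → 00:26:38:45.

00:26:38:45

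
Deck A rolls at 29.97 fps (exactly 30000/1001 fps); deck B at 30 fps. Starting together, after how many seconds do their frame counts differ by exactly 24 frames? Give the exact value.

The gap grows by |30 − 30000/1001| = 30/1001 frames per second.
Time for a 24-frame gap: 24 ÷ (30/1001) = 800.8 s.

800.8 seconds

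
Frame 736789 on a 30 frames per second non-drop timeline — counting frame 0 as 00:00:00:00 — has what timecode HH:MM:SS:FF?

736789 ÷ 30 = 24559 full seconds, remainder 19 frames.
24559 s = 6 h 49 min 19 s.
Timecode: 06:49:19:19.

06:49:19:19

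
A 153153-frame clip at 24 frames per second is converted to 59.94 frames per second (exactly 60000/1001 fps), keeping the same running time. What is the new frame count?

Target frames = source frames × (target rate / source rate) = 153153 × (60000/1001)/(24) = 153153 × 2500/1001 = 382500.

382500 frames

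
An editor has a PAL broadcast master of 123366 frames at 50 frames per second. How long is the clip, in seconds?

Running time = 123366 / (50) = 2467.32 s.

2467.32 seconds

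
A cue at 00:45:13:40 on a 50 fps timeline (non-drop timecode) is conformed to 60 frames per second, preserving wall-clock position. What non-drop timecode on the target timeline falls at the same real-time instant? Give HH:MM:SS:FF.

00:45:13:48

Source frame index: (0×3600 + 45×60 + 13) × 50 + 40 = 135690.
Real time: 135690 / (50) = 13569/5 s.
Target frame: (13569/5) × (60) = 162828.
At 60 labels/s: frame 162828 → 00:45:13:48.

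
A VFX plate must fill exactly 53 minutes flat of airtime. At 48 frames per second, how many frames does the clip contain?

53 min = 3180 s.
Frames = 3180 × 48 = 152640.

152640 frames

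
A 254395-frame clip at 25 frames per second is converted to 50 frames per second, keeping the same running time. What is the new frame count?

508790 frames

Target frames = source frames × (target rate / source rate) = 254395 × (50)/(25) = 254395 × 2 = 508790.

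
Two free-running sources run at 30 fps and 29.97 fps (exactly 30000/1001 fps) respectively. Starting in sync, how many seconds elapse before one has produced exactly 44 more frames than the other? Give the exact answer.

22022/15 seconds

The gap grows by |30000/1001 − 30| = 30/1001 frames per second.
Time for a 44-frame gap: 44 ÷ (30/1001) = 22022/15 s.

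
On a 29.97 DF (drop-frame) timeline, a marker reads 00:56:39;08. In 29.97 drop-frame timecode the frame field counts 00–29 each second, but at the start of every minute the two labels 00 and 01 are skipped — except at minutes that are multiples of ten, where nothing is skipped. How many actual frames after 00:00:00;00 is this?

101876

Complete 10-minute blocks: 5, each 17982 frames → 89910.
Remaining 6 whole minutes in the current block: 1800 + 5 × 1798 = 10790 frames.
Within the current minute: 39 × 30 + 8 − 2 = 1176 (labels ;00/;01 skipped at this minute). Total = 89910 + 10790 + 1176 = 101876.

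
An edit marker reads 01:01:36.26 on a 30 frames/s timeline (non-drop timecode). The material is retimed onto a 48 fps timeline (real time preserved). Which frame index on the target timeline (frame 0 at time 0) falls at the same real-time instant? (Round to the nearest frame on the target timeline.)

Source frame index: (1×3600 + 1×60 + 36) × 30 + 26 = 110906.
Real time: 110906 / (30) = 55453/15 s.
Target frame: (55453/15) × (48) = 887248/5 ≈ 177449.600 → 177450.

frame 177450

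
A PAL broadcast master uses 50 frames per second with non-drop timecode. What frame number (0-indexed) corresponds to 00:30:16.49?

Total seconds to the label: (0 × 3600 + 30 × 60 + 16) = 1816.
Frame index = 1816 × 50 + 49 = 90849.

frame 90849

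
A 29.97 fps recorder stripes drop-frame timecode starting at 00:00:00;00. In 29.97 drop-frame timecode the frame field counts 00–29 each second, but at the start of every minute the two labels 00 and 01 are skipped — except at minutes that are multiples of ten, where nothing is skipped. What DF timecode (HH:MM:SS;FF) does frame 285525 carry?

02:38:47;01

Ten DF minutes hold 17982 frames, so frame 285525 lies in block 15 (frames 269730–287711) with 15795 frames into that block.
The block's first minute is 1800 frames and the rest 1798 each; 15795 frames reaches minute 8, so 15 × 18 + 8 × 2 = 286 labels have been skipped so far.
Adding those back, label number 285525 + 286 = 285811 at 30 labels/s is 9527 s + 1 f = 2 h 38 min 47 s frame 1, i.e. 02:38:47;01.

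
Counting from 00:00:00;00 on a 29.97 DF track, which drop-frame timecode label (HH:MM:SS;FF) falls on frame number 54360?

Ten DF minutes hold 17982 frames, so frame 54360 lies in block 3 (frames 53946–71927) with 414 frames into that block.
The block's first minute is 1800 frames and the rest 1798 each; 414 frames reaches minute 0, so 3 × 18 + 0 × 2 = 54 labels have been skipped so far.
Adding those back, label number 54360 + 54 = 54414 at 30 labels/s is 1813 s + 24 f = 0 h 30 min 13 s frame 24, i.e. 00:30:13;24.

00:30:13;24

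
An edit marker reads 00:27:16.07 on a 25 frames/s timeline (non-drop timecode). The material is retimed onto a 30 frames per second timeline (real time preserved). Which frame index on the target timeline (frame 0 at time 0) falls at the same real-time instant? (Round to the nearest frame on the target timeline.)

Source frame index: (0×3600 + 27×60 + 16) × 25 + 7 = 40907.
Real time: 40907 / (25) = 40907/25 s.
Target frame: (40907/25) × (30) = 245442/5 ≈ 49088.400 → 49088.

frame 49088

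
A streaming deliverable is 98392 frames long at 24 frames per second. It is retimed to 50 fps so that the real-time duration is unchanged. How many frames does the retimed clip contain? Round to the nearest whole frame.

Frames at target rate = 98392 × (50) / (24) = 614950/3 ≈ 204983.333.
Nearest whole frame: 204983.

204983 frames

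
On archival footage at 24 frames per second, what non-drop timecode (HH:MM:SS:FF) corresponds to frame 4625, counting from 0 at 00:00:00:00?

4625 ÷ 24 = 192 full seconds, remainder 17 frames.
192 s = 0 h 3 min 12 s.
Timecode: 00:03:12:17.

00:03:12:17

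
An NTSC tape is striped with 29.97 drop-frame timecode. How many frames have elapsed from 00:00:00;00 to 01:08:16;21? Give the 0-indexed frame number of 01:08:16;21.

122777

As if non-drop at 30 labels/s: (1 × 3600 + 8 × 60 + 16) × 30 + 21 = 122901.
Minute boundaries passed: 68; those not divisible by 10: 68 − 6 = 62; dropped labels = 2 × 62 = 124.
Actual frame index = 122901 − 124 = 122777.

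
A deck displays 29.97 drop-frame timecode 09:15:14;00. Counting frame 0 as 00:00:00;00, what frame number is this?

Complete 10-minute blocks: 55, each 17982 frames → 989010.
Remaining 5 whole minutes in the current block: 1800 + 4 × 1798 = 8992 frames.
Within the current minute: 14 × 30 + 0 − 2 = 418 (labels ;00/;01 skipped at this minute). Total = 989010 + 8992 + 418 = 998420.

998420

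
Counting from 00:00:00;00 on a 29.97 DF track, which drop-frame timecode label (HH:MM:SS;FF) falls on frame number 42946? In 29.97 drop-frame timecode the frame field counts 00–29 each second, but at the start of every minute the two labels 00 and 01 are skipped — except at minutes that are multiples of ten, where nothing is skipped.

Each 10-minute DF block holds 10 × 60 × 30 − 9 × 2 = 17982 frames. 42946 ÷ 17982 → 2 full blocks, remainder 6982.
Within the partial block the first minute is 1800 frames and each further minute 1798, so 3 further minute boundaries passed. Total skipped labels = 18 × 2 + 2 × 3 = 42.
Non-drop label index = 42946 + 42 = 42988; at 30 labels/s that is 00:23:52:28, i.e. DF 00:23:52;28.

00:23:52;28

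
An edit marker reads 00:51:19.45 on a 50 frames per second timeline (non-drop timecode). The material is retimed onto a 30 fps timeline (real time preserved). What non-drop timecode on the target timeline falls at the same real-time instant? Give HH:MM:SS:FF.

00:51:19:27

Source frame index: (0×3600 + 51×60 + 19) × 50 + 45 = 153995.
Real time: 153995 / (50) = 30799/10 s.
Target frame: (30799/10) × (30) = 92397.
At 30 labels/s: frame 92397 → 00:51:19:27.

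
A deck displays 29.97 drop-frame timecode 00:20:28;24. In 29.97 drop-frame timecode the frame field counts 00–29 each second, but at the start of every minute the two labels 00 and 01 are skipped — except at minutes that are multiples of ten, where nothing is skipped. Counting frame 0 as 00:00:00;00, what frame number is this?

As if non-drop at 30 labels/s: (0 × 3600 + 20 × 60 + 28) × 30 + 24 = 36864.
Minute boundaries passed: 20; those not divisible by 10: 20 − 2 = 18; dropped labels = 2 × 18 = 36.
Actual frame index = 36864 − 36 = 36828.

36828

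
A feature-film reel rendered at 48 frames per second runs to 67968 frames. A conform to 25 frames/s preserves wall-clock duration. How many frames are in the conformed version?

35400 frames

Target frames = source frames × (target rate / source rate) = 67968 × (25)/(48) = 67968 × 25/48 = 35400.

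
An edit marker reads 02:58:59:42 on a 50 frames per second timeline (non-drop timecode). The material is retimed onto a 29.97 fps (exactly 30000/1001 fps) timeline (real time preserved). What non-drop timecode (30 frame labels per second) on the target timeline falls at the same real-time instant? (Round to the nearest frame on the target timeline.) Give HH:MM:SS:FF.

02:58:49:03

Source frame index: (2×3600 + 58×60 + 59) × 50 + 42 = 536992.
Real time: 536992 / (50) = 268496/25 s.
Target frame: (268496/25) × (30000/1001) = 322195200/1001 ≈ 321873.327 → 321873.
At 30 labels/s: frame 321873 → 02:58:49:03.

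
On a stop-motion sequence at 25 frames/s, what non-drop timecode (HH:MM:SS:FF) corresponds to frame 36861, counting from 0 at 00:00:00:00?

00:24:34:11

36861 ÷ 25 = 1474 full seconds, remainder 11 frames.
1474 s = 0 h 24 min 34 s.
Timecode: 00:24:34:11.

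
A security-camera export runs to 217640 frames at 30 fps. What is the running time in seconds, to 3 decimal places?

7254.667 seconds

Running time = 217640 × 1/30 = 21764/3 s ≈ 7254.667 s.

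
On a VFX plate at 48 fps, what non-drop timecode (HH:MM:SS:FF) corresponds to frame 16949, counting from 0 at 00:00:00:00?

00:05:53:05

16949 ÷ 48 = 353 full seconds, remainder 5 frames.
353 s = 0 h 5 min 53 s.
Timecode: 00:05:53:05.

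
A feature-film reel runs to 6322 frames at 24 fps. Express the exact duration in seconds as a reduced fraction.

3161/12 seconds

Running time = 6322 ÷ (24) = 6322 × 1/24 = 3161/12 s.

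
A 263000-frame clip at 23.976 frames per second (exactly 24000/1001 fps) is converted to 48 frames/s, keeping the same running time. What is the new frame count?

526526 frames

Target frames = source frames × (target rate / source rate) = 263000 × (48)/(24000/1001) = 263000 × 1001/500 = 526526.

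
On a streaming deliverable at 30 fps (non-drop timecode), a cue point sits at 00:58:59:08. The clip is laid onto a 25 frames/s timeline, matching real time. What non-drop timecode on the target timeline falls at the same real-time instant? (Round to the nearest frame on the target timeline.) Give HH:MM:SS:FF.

00:58:59:07

Source frame index: (0×3600 + 58×60 + 59) × 30 + 8 = 106178.
Real time: 106178 / (30) = 53089/15 s.
Target frame: (53089/15) × (25) = 265445/3 ≈ 88481.667 → 88482.
At 25 labels/s: frame 88482 → 00:58:59:07.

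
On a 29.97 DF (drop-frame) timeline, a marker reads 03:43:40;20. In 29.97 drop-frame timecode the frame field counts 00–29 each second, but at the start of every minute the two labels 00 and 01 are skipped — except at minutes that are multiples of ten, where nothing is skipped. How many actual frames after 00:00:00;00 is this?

Complete 10-minute blocks: 22, each 17982 frames → 395604.
Remaining 3 whole minutes in the current block: 1800 + 2 × 1798 = 5396 frames.
Within the current minute: 40 × 30 + 20 − 2 = 1218 (labels ;00/;01 skipped at this minute). Total = 395604 + 5396 + 1218 = 402218.

402218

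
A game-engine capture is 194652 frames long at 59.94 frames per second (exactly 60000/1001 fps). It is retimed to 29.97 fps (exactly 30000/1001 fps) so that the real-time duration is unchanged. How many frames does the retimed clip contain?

97326 frames

Frames at target rate = 194652 × (30000/1001) / (60000/1001) = 97326.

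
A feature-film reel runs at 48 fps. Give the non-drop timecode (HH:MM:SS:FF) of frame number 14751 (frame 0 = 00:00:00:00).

00:05:07:15

14751 ÷ 48 = 307 full seconds, remainder 15 frames.
307 s = 0 h 5 min 7 s.
Timecode: 00:05:07:15.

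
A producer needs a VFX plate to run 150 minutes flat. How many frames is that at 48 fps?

432000 frames

150 min = 9000 s.
Frames = 9000 × 48 = 432000.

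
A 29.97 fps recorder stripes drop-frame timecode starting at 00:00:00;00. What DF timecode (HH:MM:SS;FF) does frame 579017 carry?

Each 10-minute DF block holds 10 × 60 × 30 − 9 × 2 = 17982 frames. 579017 ÷ 17982 → 32 full blocks, remainder 3593.
Within the partial block the first minute is 1800 frames and each further minute 1798, so 1 further minute boundary passed. Total skipped labels = 18 × 32 + 2 × 1 = 578.
Non-drop label index = 579017 + 578 = 579595; at 30 labels/s that is 05:21:59:25, i.e. DF 05:21:59;25.

05:21:59;25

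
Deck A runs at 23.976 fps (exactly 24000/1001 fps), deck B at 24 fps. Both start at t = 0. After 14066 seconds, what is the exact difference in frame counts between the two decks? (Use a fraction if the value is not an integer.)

25968/77 frames

A emits 24000/1001 × 14066 = 25968000/77 frames; B emits 24 × 14066 = 337584.
Difference = 25968/77 frames (≈ 337.2468); B is ahead of A.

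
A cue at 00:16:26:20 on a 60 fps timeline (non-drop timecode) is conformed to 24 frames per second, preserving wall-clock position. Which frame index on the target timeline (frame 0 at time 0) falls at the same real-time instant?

frame 23672

Source frame index: (0×3600 + 16×60 + 26) × 60 + 20 = 59180.
Real time: 59180 / (60) = 2959/3 s.
Target frame: (2959/3) × (24) = 23672.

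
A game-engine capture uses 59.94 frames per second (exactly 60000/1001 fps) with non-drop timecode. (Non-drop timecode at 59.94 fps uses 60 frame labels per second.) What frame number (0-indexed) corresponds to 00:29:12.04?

105124

Total seconds to the label: (0 × 3600 + 29 × 60 + 12) = 1752.
Frame index = 1752 × 60 + 4 = 105124.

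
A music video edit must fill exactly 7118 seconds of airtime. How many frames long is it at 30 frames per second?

213540 frames

Frames = 7118 × 30 = 213540.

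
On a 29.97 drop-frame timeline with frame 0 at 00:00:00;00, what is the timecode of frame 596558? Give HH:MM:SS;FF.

05:31:45;04

Each 10-minute DF block holds 10 × 60 × 30 − 9 × 2 = 17982 frames. 596558 ÷ 17982 → 33 full blocks, remainder 3152.
Within the partial block the first minute is 1800 frames and each further minute 1798, so 1 further minute boundary passed. Total skipped labels = 18 × 33 + 2 × 1 = 596.
Non-drop label index = 596558 + 596 = 597154; at 30 labels/s that is 05:31:45:04, i.e. DF 05:31:45;04.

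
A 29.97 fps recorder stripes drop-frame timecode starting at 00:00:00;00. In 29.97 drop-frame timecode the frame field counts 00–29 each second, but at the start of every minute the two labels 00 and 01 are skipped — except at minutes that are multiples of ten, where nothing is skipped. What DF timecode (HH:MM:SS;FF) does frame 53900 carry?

Each 10-minute DF block holds 10 × 60 × 30 − 9 × 2 = 17982 frames. 53900 ÷ 17982 → 2 full blocks, remainder 17936.
Within the partial block the first minute is 1800 frames and each further minute 1798, so 9 further minute boundaries passed. Total skipped labels = 18 × 2 + 2 × 9 = 54.
Non-drop label index = 53900 + 54 = 53954; at 30 labels/s that is 00:29:58:14, i.e. DF 00:29:58;14.

00:29:58;14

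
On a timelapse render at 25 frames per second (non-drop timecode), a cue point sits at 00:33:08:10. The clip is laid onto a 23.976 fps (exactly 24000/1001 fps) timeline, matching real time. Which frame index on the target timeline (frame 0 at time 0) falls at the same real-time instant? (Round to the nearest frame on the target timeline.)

frame 47674

Source frame index: (0×3600 + 33×60 + 8) × 25 + 10 = 49710.
Real time: 49710 / (25) = 9942/5 s.
Target frame: (9942/5) × (24000/1001) = 47721600/1001 ≈ 47673.926 → 47674.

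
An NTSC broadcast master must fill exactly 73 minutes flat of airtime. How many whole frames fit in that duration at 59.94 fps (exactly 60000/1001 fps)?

262537 frames

73 min = 4380 s.
Frames = 4380 × 60000/1001 = 262800000/1001 ≈ 262537.4625.
Complete frames: 262537.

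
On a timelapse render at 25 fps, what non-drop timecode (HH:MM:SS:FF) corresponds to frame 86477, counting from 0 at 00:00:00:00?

00:57:39:02

86477 ÷ 25 = 3459 full seconds, remainder 2 frames.
3459 s = 0 h 57 min 39 s.
Timecode: 00:57:39:02.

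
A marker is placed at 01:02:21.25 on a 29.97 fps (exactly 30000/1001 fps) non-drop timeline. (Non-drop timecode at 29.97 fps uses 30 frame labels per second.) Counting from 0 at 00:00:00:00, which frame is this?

Total seconds to the label: (1 × 3600 + 2 × 60 + 21) = 3741.
Frame index = 3741 × 30 + 25 = 112255.

frame 112255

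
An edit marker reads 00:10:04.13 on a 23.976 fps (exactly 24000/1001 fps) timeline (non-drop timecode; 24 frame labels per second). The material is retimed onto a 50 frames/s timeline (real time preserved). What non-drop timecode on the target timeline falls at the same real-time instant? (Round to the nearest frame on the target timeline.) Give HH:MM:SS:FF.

Source frame index: (0×3600 + 10×60 + 4) × 24 + 13 = 14509.
Real time: 14509 / (24000/1001) = 14523509/24000 s.
Target frame: (14523509/24000) × (50) = 14523509/480 ≈ 30257.310 → 30257.
At 50 labels/s: frame 30257 → 00:10:05:07.

00:10:05:07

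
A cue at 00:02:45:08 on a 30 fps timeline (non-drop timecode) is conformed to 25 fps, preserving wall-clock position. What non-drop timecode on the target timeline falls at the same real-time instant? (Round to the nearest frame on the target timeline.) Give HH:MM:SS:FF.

00:02:45:07

Source frame index: (0×3600 + 2×60 + 45) × 30 + 8 = 4958.
Real time: 4958 / (30) = 2479/15 s.
Target frame: (2479/15) × (25) = 12395/3 ≈ 4131.667 → 4132.
At 25 labels/s: frame 4132 → 00:02:45:07.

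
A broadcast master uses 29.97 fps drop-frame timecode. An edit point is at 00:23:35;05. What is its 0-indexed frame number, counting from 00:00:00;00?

42413

As if non-drop at 30 labels/s: (0 × 3600 + 23 × 60 + 35) × 30 + 5 = 42455.
Minute boundaries passed: 23; those not divisible by 10: 23 − 2 = 21; dropped labels = 2 × 21 = 42.
Actual frame index = 42455 − 42 = 42413.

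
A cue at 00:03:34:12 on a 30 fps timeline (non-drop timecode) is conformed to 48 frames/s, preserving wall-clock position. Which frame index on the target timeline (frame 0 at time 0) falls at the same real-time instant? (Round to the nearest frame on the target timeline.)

frame 10291

Source frame index: (0×3600 + 3×60 + 34) × 30 + 12 = 6432.
Real time: 6432 / (30) = 1072/5 s.
Target frame: (1072/5) × (48) = 51456/5 ≈ 10291.200 → 10291.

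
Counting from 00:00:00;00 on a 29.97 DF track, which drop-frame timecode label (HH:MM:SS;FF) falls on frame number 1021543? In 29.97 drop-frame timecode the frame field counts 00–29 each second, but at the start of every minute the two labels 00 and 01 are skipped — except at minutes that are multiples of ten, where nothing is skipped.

09:28:05;17

Each 10-minute DF block holds 10 × 60 × 30 − 9 × 2 = 17982 frames. 1021543 ÷ 17982 → 56 full blocks, remainder 14551.
Within the partial block the first minute is 1800 frames and each further minute 1798, so 8 further minute boundaries passed. Total skipped labels = 18 × 56 + 2 × 8 = 1024.
Non-drop label index = 1021543 + 1024 = 1022567; at 30 labels/s that is 09:28:05:17, i.e. DF 09:28:05;17.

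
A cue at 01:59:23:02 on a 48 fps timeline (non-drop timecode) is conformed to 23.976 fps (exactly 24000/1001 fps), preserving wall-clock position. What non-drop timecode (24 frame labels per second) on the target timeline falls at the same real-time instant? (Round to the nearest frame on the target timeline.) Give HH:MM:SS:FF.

Source frame index: (1×3600 + 59×60 + 23) × 48 + 2 = 343826.
Real time: 343826 / (48) = 171913/24 s.
Target frame: (171913/24) × (24000/1001) = 24559000/143 ≈ 171741.259 → 171741.
At 24 labels/s: frame 171741 → 01:59:15:21.

01:59:15:21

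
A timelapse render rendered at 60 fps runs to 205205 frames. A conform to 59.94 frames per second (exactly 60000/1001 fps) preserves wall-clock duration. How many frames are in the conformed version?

205000 frames

Target frames = source frames × (target rate / source rate) = 205205 × (60000/1001)/(60) = 205205 × 1000/1001 = 205000.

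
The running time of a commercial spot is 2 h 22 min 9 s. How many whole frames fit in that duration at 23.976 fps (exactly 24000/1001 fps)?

2 h 22 min 9 s = 8529 s.
Frames = 8529 × 24000/1001 = 204696000/1001 ≈ 204491.5085.
Complete frames: 204491.

204491 frames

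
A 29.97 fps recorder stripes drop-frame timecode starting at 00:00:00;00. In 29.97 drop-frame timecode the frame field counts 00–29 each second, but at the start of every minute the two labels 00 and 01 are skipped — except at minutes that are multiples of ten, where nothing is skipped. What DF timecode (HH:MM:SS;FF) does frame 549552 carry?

Ten DF minutes hold 17982 frames, so frame 549552 lies in block 30 (frames 539460–557441) with 10092 frames into that block.
The block's first minute is 1800 frames and the rest 1798 each; 10092 frames reaches minute 5, so 30 × 18 + 5 × 2 = 550 labels have been skipped so far.
Adding those back, label number 549552 + 550 = 550102 at 30 labels/s is 18336 s + 22 f = 5 h 5 min 36 s frame 22, i.e. 05:05:36;22.

05:05:36;22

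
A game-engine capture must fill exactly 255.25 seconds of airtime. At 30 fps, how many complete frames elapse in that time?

7657 frames

Frames = 255.25 × 30 = 15315/2 ≈ 7657.5000.
Complete frames: 7657.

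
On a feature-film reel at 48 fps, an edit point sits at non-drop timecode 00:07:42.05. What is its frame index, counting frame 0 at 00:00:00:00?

22181

Total seconds to the label: (0 × 3600 + 7 × 60 + 42) = 462.
Frame index = 462 × 48 + 5 = 22181.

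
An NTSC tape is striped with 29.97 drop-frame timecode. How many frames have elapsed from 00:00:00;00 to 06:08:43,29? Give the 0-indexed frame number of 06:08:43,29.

Complete 10-minute blocks: 36, each 17982 frames → 647352.
Remaining 8 whole minutes in the current block: 1800 + 7 × 1798 = 14386 frames.
Within the current minute: 43 × 30 + 29 − 2 = 1317 (labels ;00/;01 skipped at this minute). Total = 647352 + 14386 + 1317 = 663055.

663055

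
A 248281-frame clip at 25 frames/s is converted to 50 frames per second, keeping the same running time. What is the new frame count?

496562 frames

Target frames = source frames × (target rate / source rate) = 248281 × (50)/(25) = 248281 × 2 = 496562.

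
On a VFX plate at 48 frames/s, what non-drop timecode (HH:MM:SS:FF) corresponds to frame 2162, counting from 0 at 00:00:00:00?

00:00:45:02

2162 ÷ 48 = 45 full seconds, remainder 2 frames.
45 s = 0 h 0 min 45 s.
Timecode: 00:00:45:02.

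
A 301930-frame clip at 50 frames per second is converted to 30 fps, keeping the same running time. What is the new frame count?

181158 frames

Target frames = source frames × (target rate / source rate) = 301930 × (30)/(50) = 301930 × 3/5 = 181158.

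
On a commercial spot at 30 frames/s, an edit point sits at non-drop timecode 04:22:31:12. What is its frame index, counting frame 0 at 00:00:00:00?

frame 472542

Total seconds to the label: (4 × 3600 + 22 × 60 + 31) = 15751.
Frame index = 15751 × 30 + 12 = 472542.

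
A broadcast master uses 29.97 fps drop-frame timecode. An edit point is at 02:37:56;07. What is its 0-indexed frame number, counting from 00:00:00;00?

As if non-drop at 30 labels/s: (2 × 3600 + 37 × 60 + 56) × 30 + 7 = 284287.
Minute boundaries passed: 157; those not divisible by 10: 157 − 15 = 142; dropped labels = 2 × 142 = 284.
Actual frame index = 284287 − 284 = 284003.

284003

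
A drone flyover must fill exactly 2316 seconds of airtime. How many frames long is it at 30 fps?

69480 frames

Frames = 2316 × 30 = 69480.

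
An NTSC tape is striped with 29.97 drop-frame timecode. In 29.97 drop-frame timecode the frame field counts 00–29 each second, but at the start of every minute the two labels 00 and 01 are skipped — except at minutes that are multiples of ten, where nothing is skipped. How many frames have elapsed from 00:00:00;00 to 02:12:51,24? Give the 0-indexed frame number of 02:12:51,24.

238916

Complete 10-minute blocks: 13, each 17982 frames → 233766.
Remaining 2 whole minutes in the current block: 1800 + 1 × 1798 = 3598 frames.
Within the current minute: 51 × 30 + 24 − 2 = 1552 (labels ;00/;01 skipped at this minute). Total = 233766 + 3598 + 1552 = 238916.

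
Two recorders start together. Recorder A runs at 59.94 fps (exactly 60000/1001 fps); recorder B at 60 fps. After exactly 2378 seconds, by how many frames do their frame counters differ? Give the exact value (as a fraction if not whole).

A emits 60000/1001 × 2378 = 142680000/1001 frames; B emits 60 × 2378 = 142680.
Difference = 142680/1001 frames (≈ 142.5375); B is ahead of A.

142680/1001 frames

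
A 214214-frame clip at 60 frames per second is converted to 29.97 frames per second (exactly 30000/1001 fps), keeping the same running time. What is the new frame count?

Target frames = source frames × (target rate / source rate) = 214214 × (30000/1001)/(60) = 214214 × 500/1001 = 107000.

107000 frames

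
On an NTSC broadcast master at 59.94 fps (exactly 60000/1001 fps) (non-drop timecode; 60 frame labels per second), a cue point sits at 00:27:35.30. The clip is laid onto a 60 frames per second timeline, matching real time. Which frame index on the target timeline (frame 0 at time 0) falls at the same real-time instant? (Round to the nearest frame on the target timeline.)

Source frame index: (0×3600 + 27×60 + 35) × 60 + 30 = 99330.
Real time: 99330 / (60000/1001) = 3314311/2000 s.
Target frame: (3314311/2000) × (60) = 9942933/100 ≈ 99429.330 → 99429.

frame 99429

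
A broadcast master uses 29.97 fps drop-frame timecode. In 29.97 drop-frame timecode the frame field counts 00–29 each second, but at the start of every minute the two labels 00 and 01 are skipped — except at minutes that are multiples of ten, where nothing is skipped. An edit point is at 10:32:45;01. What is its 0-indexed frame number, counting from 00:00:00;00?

Complete 10-minute blocks: 63, each 17982 frames → 1132866.
Remaining 2 whole minutes in the current block: 1800 + 1 × 1798 = 3598 frames.
Within the current minute: 45 × 30 + 1 − 2 = 1349 (labels ;00/;01 skipped at this minute). Total = 1132866 + 3598 + 1349 = 1137813.

1137813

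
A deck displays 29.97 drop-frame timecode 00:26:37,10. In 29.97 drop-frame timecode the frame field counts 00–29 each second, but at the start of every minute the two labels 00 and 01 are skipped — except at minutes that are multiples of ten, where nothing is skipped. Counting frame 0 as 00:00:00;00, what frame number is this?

47872

As if non-drop at 30 labels/s: (0 × 3600 + 26 × 60 + 37) × 30 + 10 = 47920.
Minute boundaries passed: 26; those not divisible by 10: 26 − 2 = 24; dropped labels = 2 × 24 = 48.
Actual frame index = 47920 − 48 = 47872.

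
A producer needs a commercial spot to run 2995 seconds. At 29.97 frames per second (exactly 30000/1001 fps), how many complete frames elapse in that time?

89760 frames

Frames = 2995 × 30000/1001 = 89850000/1001 ≈ 89760.2398.
Complete frames: 89760.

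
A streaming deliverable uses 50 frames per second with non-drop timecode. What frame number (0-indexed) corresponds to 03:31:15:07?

frame 633757

Total seconds to the label: (3 × 3600 + 31 × 60 + 15) = 12675.
Frame index = 12675 × 50 + 7 = 633757.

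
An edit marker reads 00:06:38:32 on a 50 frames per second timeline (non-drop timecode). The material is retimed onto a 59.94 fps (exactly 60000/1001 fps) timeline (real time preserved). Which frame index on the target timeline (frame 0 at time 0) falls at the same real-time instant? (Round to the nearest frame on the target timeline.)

Source frame index: (0×3600 + 6×60 + 38) × 50 + 32 = 19932.
Real time: 19932 / (50) = 9966/25 s.
Target frame: (9966/25) × (60000/1001) = 2174400/91 ≈ 23894.505 → 23895.

frame 23895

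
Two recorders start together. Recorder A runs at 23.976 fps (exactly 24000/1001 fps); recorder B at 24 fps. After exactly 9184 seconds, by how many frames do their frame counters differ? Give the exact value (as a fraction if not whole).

31488/143 frames

A emits 24000/1001 × 9184 = 31488000/143 frames; B emits 24 × 9184 = 220416.
Difference = 31488/143 frames (≈ 220.1958); B is ahead of A.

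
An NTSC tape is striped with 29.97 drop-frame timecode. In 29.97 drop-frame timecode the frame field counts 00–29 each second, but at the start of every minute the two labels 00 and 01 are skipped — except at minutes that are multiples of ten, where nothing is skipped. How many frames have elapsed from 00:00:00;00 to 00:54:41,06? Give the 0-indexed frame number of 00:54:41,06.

98338

As if non-drop at 30 labels/s: (0 × 3600 + 54 × 60 + 41) × 30 + 6 = 98436.
Minute boundaries passed: 54; those not divisible by 10: 54 − 5 = 49; dropped labels = 2 × 49 = 98.
Actual frame index = 98436 − 98 = 98338.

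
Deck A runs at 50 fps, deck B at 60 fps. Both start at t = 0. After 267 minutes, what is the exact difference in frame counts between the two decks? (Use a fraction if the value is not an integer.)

160200 frames

267 min = 16020 s.
A emits 50 × 16020 = 801000 frames; B emits 60 × 16020 = 961200.
Difference = 160200 frames; B is ahead of A.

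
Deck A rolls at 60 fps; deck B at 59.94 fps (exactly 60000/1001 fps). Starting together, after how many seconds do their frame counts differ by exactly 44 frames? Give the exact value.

The gap grows by |60000/1001 − 60| = 60/1001 frames per second.
Time for a 44-frame gap: 44 ÷ (60/1001) = 11011/15 s.

11011/15 seconds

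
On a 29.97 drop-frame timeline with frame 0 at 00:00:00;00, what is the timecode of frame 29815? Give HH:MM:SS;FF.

Each 10-minute DF block holds 10 × 60 × 30 − 9 × 2 = 17982 frames. 29815 ÷ 17982 → 1 full block, remainder 11833.
Within the partial block the first minute is 1800 frames and each further minute 1798, so 6 further minute boundaries passed. Total skipped labels = 18 × 1 + 2 × 6 = 30.
Non-drop label index = 29815 + 30 = 29845; at 30 labels/s that is 00:16:34:25, i.e. DF 00:16:34;25.

00:16:34;25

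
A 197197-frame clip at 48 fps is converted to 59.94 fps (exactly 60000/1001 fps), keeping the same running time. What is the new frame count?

Target frames = source frames × (target rate / source rate) = 197197 × (60000/1001)/(48) = 197197 × 1250/1001 = 246250.

246250 frames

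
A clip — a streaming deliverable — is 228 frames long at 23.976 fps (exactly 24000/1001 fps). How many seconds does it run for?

Running time = 228 / (24000/1001) = 9.5095 s.

9.5095 seconds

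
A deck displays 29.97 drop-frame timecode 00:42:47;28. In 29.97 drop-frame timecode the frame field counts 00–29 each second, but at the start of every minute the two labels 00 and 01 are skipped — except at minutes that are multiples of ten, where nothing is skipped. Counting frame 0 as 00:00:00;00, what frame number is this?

76962

As if non-drop at 30 labels/s: (0 × 3600 + 42 × 60 + 47) × 30 + 28 = 77038.
Minute boundaries passed: 42; those not divisible by 10: 42 − 4 = 38; dropped labels = 2 × 38 = 76.
Actual frame index = 77038 − 76 = 76962.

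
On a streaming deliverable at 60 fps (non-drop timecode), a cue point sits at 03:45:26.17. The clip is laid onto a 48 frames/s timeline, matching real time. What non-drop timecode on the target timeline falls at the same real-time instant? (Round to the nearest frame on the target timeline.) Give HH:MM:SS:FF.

Source frame index: (3×3600 + 45×60 + 26) × 60 + 17 = 811577.
Real time: 811577 / (60) = 811577/60 s.
Target frame: (811577/60) × (48) = 3246308/5 ≈ 649261.600 → 649262.
At 48 labels/s: frame 649262 → 03:45:26:14.

03:45:26:14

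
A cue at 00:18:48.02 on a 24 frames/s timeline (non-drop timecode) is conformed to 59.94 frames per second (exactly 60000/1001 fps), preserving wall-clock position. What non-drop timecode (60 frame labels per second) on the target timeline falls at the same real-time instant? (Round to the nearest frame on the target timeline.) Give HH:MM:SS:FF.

00:18:46:57

Source frame index: (0×3600 + 18×60 + 48) × 24 + 2 = 27074.
Real time: 27074 / (24) = 13537/12 s.
Target frame: (13537/12) × (60000/1001) = 67685000/1001 ≈ 67617.383 → 67617.
At 60 labels/s: frame 67617 → 00:18:46:57.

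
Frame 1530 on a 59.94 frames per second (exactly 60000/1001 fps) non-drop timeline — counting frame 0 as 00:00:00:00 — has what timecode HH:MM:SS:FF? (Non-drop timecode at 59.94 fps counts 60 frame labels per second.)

00:00:25:30

1530 ÷ 60 = 25 full seconds, remainder 30 frames.
25 s = 0 h 0 min 25 s.
Timecode: 00:00:25:30.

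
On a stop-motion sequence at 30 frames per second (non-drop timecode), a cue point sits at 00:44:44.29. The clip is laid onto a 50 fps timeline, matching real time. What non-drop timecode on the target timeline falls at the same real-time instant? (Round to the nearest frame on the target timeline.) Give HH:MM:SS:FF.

00:44:44:48

Source frame index: (0×3600 + 44×60 + 44) × 30 + 29 = 80549.
Real time: 80549 / (30) = 80549/30 s.
Target frame: (80549/30) × (50) = 402745/3 ≈ 134248.333 → 134248.
At 50 labels/s: frame 134248 → 00:44:44:48.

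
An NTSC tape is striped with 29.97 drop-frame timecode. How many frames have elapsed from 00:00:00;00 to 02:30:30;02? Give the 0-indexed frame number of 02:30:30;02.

Complete 10-minute blocks: 15, each 17982 frames → 269730.
Remaining 0 whole minutes in the current block: 0 frames.
Within the current minute: 30 × 30 + 2 = 902. Total = 269730 + 0 + 902 = 270632.

270632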